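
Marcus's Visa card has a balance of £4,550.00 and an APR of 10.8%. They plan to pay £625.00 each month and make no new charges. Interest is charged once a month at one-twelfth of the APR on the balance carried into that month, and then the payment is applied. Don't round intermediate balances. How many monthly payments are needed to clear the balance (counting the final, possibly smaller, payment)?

8 months

Monthly rate r = 10.8%/12 = 0.9% = 0.009.
Recurrence: B ← B·(1+r) − £625.00.
Month 1: interest £40.95; balance after payment £3,965.95.
Month 2: interest £35.69; balance after payment £3,376.64.
Closed form: n = −ln(1 − rB₀/P)/ln(1+r) = −ln(0.93448)/ln(1.009) ≈ 7.563, so the balance reaches zero during payment 8.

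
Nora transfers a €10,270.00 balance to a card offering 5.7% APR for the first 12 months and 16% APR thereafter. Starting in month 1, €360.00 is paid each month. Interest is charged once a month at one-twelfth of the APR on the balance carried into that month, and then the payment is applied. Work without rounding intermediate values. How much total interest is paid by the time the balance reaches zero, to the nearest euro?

€1,452

Promo months 1–12 at r₀ = 5.7%/12 = 0.00475; months 13+ at r₁ = 16%/12 = 0.0133333.
After month 12: iterate B ← B·(1+r₀) − €360.00 for 12 months → €6,436.26.
Then at r₁ with €360.00/mo: n₂ = −ln(1 − r₁·B/P)/ln(1+r₁) ≈ 20.56 → 21 more payments.
Total paid = 32·€360.00 + €201.80 = €11,721.80; interest = €11,721.80 − €10,270.00 = €1,451.80.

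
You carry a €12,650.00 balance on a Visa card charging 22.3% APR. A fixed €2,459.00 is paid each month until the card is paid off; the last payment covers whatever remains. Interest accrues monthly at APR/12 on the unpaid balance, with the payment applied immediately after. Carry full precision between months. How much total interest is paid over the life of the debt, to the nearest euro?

€775

Monthly rate r = 22.3%/12 = 1.85833% = 0.0185833.
Payoff takes n = ⌈−ln(1 − rB₀/P)/ln(1+r)⌉ = ⌈5.457⌉ = 6 payments; the last is €1,129.98.
Total paid = 5·€2,459.00 + €1,129.98 = €13,424.98.
Total interest = total paid − principal = €13,424.98 − €12,650.00 = €774.98.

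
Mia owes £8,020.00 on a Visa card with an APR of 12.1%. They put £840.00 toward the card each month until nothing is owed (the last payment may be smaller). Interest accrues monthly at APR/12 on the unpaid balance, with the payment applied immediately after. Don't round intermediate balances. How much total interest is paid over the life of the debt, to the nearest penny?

£455.55

Monthly rate r = 12.1%/12 = 1.00833% = 0.0100833.
Payoff takes n = ⌈−ln(1 − rB₀/P)/ln(1+r)⌉ = ⌈10.090⌉ = 11 payments; the last is £75.55.
Total paid = 10·£840.00 + £75.55 = £8,475.55.
Total interest = total paid − principal = £8,475.55 − £8,020.00 = £455.55.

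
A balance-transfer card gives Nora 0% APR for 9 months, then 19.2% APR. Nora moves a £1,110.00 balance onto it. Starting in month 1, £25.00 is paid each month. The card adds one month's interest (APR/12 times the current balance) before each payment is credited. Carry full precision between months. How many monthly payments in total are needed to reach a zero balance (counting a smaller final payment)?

Promo months 1–9 at r₀ = 0%/12 = 0; months 10+ at r₁ = 19.2%/12 = 0.016.
After month 9 (no interest yet): B = £1,110.00 − 9·£25.00 = £885.00.
Then at r₁ with £25.00/mo: n₂ = −ln(1 − r₁·B/P)/ln(1+r₁) ≈ 52.64 → 53 more payments.

62 months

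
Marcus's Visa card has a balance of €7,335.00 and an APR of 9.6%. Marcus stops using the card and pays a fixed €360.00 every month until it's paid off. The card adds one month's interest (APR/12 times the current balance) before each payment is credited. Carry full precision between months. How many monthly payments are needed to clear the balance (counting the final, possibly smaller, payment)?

Monthly rate r = 9.6%/12 = 0.8% = 0.008.
Recurrence: B ← B·(1+r) − €360.00.
Month 1: interest €58.68; balance after payment €7,033.68.
Month 2: interest €56.27; balance after payment €6,729.95.
Closed form: n = −ln(1 − rB₀/P)/ln(1+r) = −ln(0.837)/ln(1.008) ≈ 22.330, so the balance reaches zero during payment 23.

23 payments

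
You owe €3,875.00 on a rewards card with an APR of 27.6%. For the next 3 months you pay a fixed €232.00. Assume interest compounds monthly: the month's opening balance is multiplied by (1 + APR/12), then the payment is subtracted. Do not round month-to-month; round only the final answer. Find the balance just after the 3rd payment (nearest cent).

Monthly rate r = 27.6%/12 = 2.3% = 0.023.
Each month: B ← B·(1+r) − €232.00.
Month 1: interest €89.12; balance after payment €3,732.12.
Month 2: interest €85.84; balance after payment €3,585.96.
Month 3: interest €82.48; balance after payment €3,436.44.

€3,436.44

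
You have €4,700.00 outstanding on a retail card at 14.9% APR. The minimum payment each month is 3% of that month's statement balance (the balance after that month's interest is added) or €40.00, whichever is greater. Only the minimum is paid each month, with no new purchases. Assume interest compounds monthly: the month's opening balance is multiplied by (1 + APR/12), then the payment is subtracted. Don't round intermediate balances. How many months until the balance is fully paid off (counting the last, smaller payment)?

Monthly rate r = 14.9%/12 = 1.24167% = 0.0124167.
While 3% of the post-interest balance exceeds €40.00, each month B ← (B·(1+r))·(1 − 0.03), i.e. B shrinks by the factor (1+r)·0.97 = 0.98204.
This holds for months 1–71. Entering month 72 the balance is €1,298.38; 3% of the post-interest balance is now below €40.00, so the flat €40.00 minimum applies from here.
From month 72 a fixed €40.00 at rate r clears €1,298.38 in 42 more payments. Total: 71 + 42 = 113 months.

113 months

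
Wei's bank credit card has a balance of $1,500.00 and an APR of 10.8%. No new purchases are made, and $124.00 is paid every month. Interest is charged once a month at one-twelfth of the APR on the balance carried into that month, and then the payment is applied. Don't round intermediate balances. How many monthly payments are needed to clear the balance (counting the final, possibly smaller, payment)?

Monthly rate r = 10.8%/12 = 0.9% = 0.009.
Recurrence: B ← B·(1+r) − $124.00.
Month 1: interest $13.50; balance after payment $1,389.50.
Month 2: interest $12.51; balance after payment $1,278.01.
Closed form: n = −ln(1 − rB₀/P)/ln(1+r) = −ln(0.89113)/ln(1.009) ≈ 12.865, so the balance reaches zero during payment 13.

13 months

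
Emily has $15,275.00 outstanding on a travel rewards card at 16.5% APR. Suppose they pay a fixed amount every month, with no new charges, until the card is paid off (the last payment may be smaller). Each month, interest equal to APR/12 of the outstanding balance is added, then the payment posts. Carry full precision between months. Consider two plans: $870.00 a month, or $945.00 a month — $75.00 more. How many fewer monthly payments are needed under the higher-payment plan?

2 fewer payments

Monthly rate r = 16.5%/12 = 1.375% = 0.01375.
At $870.00/mo: n = ⌈−ln(1 − rB₀/P)/ln(1+r)⌉ = 21 payments (last $203.28); total interest = total paid − $15,275.00 = $2,328.28.
At $945.00/mo: 19 payments (last $385.13); total interest $2,120.13.
Payments saved = 21 − 19 = 2.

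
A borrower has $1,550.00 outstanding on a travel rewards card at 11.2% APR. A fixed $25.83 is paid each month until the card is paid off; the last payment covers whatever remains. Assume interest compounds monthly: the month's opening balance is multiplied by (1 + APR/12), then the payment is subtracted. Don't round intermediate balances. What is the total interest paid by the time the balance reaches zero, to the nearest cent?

$733.14

Monthly rate r = 11.2%/12 = 0.933333% = 0.00933333.
Payoff takes n = ⌈−ln(1 − rB₀/P)/ln(1+r)⌉ = ⌈88.390⌉ = 89 payments; the last is $10.10.
Total paid = 88·$25.83 + $10.10 = $2,283.14.
Total interest = total paid − principal = $2,283.14 − $1,550.00 = $733.14.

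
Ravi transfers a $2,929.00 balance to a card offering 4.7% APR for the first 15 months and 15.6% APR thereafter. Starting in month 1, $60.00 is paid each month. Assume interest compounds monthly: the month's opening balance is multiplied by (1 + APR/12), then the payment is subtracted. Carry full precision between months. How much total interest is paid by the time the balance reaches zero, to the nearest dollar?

Promo months 1–15 at r₀ = 4.7%/12 = 0.00391667; months 16+ at r₁ = 15.6%/12 = 0.013.
After month 15: iterate B ← B·(1+r₀) − $60.00 for 15 months → $2,180.78.
Then at r₁ with $60.00/mo: n₂ = −ln(1 − r₁·B/P)/ln(1+r₁) ≈ 49.52 → 50 more payments.
Total paid = 64·$60.00 + $31.29 = $3,871.29; interest = $3,871.29 − $2,929.00 = $942.29.

$942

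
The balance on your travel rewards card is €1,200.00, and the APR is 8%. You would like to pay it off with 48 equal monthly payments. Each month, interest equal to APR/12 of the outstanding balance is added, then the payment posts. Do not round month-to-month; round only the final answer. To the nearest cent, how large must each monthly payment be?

Monthly rate r = 8%/12 = 0.666667% = 0.00666667.
Level-payment amortization: P = B₀·r / (1 − (1+r)^(−n)) = 1200.00·0.00666667 / (1 − 1.00667^(−48)).
Denominator 1 − (1+r)^(−48) = 0.27307942.
P = 8 / 0.27307942 ≈ 29.30.

€29.30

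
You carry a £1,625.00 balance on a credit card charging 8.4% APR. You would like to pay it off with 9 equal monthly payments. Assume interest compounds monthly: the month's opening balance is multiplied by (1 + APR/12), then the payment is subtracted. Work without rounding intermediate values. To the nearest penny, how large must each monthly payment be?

£186.93

Monthly rate r = 8.4%/12 = 0.7% = 0.007.
Level-payment amortization: P = B₀·r / (1 − (1+r)^(−n)) = 1625.00·0.007 / (1 − 1.007^(−9)).
Denominator 1 − (1+r)^(−9) = 0.0608504278.
P = 11.375 / 0.0608504278 ≈ 186.93.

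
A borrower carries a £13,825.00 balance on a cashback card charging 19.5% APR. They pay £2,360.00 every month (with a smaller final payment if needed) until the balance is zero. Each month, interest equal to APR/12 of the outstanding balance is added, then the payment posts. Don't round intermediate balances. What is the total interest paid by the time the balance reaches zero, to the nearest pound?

£824

Monthly rate r = 19.5%/12 = 1.625% = 0.01625.
Payoff takes n = ⌈−ln(1 − rB₀/P)/ln(1+r)⌉ = ⌈6.206⌉ = 7 payments; the last is £488.85.
Total paid = 6·£2,360.00 + £488.85 = £14,648.85.
Total interest = total paid − principal = £14,648.85 − £13,825.00 = £823.85.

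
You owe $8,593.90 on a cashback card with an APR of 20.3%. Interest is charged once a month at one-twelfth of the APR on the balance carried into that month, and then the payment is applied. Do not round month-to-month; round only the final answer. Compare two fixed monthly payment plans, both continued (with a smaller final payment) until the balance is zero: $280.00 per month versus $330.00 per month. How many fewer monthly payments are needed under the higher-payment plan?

9 fewer payments

Monthly rate r = 20.3%/12 = 1.69167% = 0.0169167.
At $280.00/mo: n = ⌈−ln(1 − rB₀/P)/ln(1+r)⌉ = 44 payments (last $184.17); total interest = total paid − $8,593.90 = $3,630.27.
At $330.00/mo: 35 payments (last $205.98); total interest $2,832.08.
Payments saved = 44 − 35 = 9.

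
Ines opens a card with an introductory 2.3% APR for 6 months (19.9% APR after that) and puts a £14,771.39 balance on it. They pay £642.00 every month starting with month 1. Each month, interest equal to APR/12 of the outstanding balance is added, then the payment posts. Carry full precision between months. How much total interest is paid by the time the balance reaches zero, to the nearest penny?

Promo months 1–6 at r₀ = 2.3%/12 = 0.00191667; months 7+ at r₁ = 19.9%/12 = 0.0165833.
After month 6: iterate B ← B·(1+r₀) − £642.00 for 6 months → £11,071.57.
Then at r₁ with £642.00/mo: n₂ = −ln(1 − r₁·B/P)/ln(1+r₁) ≈ 20.48 → 21 more payments.
Total paid = 26·£642.00 + £309.97 = £17,001.97; interest = £17,001.97 − £14,771.39 = £2,230.58.

£2,230.58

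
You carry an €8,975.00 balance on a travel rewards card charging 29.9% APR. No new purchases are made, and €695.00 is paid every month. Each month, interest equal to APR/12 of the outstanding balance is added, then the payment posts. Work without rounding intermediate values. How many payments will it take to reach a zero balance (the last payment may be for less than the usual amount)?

16 months

Monthly rate r = 29.9%/12 = 2.49167% = 0.0249167.
Recurrence: B ← B·(1+r) − €695.00.
Month 1: interest €223.63; balance after payment €8,503.63.
Month 2: interest €211.88; balance after payment €8,020.51.
Closed form: n = −ln(1 − rB₀/P)/ln(1+r) = −ln(0.67823)/ln(1.02492) ≈ 15.776, so the balance reaches zero during payment 16.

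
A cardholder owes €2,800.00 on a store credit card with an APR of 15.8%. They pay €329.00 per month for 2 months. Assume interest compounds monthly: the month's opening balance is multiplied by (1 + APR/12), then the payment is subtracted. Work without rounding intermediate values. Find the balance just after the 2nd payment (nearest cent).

€2,211.89

Monthly rate r = 15.8%/12 = 1.31667% = 0.0131667.
Each month: B ← B·(1+r) − €329.00.
Month 1: interest €36.87; balance after payment €2,507.87.
Month 2: interest €33.02; balance after payment €2,211.89.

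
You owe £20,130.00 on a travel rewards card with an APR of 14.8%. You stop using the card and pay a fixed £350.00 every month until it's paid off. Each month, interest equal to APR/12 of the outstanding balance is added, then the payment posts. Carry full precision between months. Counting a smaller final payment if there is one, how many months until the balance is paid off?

101 months

Monthly rate r = 14.8%/12 = 1.23333% = 0.0123333.
Recurrence: B ← B·(1+r) − £350.00.
Month 1: interest £248.27; balance after payment £20,028.27.
Month 2: interest £247.02; balance after payment £19,925.29.
Closed form: n = −ln(1 − rB₀/P)/ln(1+r) = −ln(0.29066)/ln(1.01233) ≈ 100.801, so the balance reaches zero during payment 101.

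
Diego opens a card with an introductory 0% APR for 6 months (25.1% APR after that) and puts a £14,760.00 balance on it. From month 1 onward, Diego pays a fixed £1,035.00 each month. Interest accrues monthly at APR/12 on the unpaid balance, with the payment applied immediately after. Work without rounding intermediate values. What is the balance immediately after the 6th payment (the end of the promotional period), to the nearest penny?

Promo months 1–6 at r₀ = 0%/12 = 0; months 7+ at r₁ = 25.1%/12 = 0.0209167.
After month 6 (no interest yet): B = £14,760.00 − 6·£1,035.00 = £8,550.00.

£8,550.00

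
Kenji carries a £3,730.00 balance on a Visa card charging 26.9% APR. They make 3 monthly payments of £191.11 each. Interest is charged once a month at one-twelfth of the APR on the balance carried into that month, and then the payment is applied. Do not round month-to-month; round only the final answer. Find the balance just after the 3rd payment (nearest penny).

Monthly rate r = 26.9%/12 = 2.24167% = 0.0224167.
Each month: B ← B·(1+r) − £191.11.
Month 1: interest £83.61; balance after payment £3,622.50.
Month 2: interest £81.20; balance after payment £3,512.60.
Month 3: interest £78.74; balance after payment £3,400.23.

£3,400.23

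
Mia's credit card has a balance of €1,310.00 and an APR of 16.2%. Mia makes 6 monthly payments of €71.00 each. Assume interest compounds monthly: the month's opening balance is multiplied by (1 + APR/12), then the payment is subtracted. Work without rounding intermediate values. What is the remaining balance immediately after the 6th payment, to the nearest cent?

€979.12

Monthly rate r = 16.2%/12 = 1.35% = 0.0135.
Each month: B ← B·(1+r) − €71.00.
Month 1: interest €17.68; balance after payment €1,256.68.
Month 2: interest €16.97; balance after payment €1,202.65.
Month 3: interest €16.24; balance after payment €1,147.89.
Month 4: interest €15.50; balance after payment €1,092.38.
Month 5: interest €14.75; balance after payment €1,036.13.
Month 6: interest €13.99; balance after payment €979.12.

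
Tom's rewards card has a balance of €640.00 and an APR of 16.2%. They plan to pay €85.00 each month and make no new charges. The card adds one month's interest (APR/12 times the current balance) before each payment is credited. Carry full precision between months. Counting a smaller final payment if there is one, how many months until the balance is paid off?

Monthly rate r = 16.2%/12 = 1.35% = 0.0135.
Recurrence: B ← B·(1+r) − €85.00.
Month 1: interest €8.64; balance after payment €563.64.
Month 2: interest €7.61; balance after payment €486.25.
Closed form: n = −ln(1 − rB₀/P)/ln(1+r) = −ln(0.89835)/ln(1.0135) ≈ 7.994, so the balance reaches zero during payment 8.

8 months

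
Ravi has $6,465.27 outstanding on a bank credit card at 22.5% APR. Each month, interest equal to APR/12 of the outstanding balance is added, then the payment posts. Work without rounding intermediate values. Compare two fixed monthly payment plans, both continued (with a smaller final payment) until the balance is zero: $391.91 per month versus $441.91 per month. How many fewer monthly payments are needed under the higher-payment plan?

Monthly rate r = 22.5%/12 = 1.875% = 0.01875.
At $391.91/mo: n = ⌈−ln(1 − rB₀/P)/ln(1+r)⌉ = 20 payments (last $361.46); total interest = total paid − $6,465.27 = $1,342.48.
At $441.91/mo: 18 payments (last $116.04); total interest $1,163.24.
Payments saved = 20 − 18 = 2.

2 fewer payments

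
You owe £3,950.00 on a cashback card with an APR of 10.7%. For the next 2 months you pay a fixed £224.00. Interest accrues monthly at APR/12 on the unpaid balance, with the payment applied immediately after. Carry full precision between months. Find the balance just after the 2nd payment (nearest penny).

£3,570.76

Monthly rate r = 10.7%/12 = 0.891667% = 0.00891667.
Each month: B ← B·(1+r) − £224.00.
Month 1: interest £35.22; balance after payment £3,761.22.
Month 2: interest £33.54; balance after payment £3,570.76.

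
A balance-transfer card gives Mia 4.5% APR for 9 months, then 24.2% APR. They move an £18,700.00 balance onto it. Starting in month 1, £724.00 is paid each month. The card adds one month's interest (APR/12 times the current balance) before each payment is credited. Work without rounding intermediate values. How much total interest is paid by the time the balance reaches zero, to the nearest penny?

Promo months 1–9 at r₀ = 4.5%/12 = 0.00375; months 10+ at r₁ = 24.2%/12 = 0.0201667.
After month 9: iterate B ← B·(1+r₀) − £724.00 for 9 months → £12,726.08.
Then at r₁ with £724.00/mo: n₂ = −ln(1 − r₁·B/P)/ln(1+r₁) ≈ 21.92 → 22 more payments.
Total paid = 30·£724.00 + £668.12 = £22,388.12; interest = £22,388.12 − £18,700.00 = £3,688.12.

£3,688.12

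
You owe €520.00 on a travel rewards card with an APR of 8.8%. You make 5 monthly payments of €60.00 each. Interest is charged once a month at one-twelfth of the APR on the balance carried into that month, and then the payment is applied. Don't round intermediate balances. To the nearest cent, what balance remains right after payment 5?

€234.92

Monthly rate r = 8.8%/12 = 0.733333% = 0.00733333.
Each month: B ← B·(1+r) − €60.00.
Month 1: interest €3.81; balance after payment €463.81.
Month 2: interest €3.40; balance after payment €407.21.
Month 3: interest €2.99; balance after payment €350.20.
Month 4: interest €2.57; balance after payment €292.77.
Month 5: interest €2.15; balance after payment €234.92.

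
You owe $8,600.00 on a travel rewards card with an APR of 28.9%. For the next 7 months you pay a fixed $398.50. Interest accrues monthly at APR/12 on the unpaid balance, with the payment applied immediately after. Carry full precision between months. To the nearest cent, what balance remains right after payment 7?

$7,159.54

Monthly rate r = 28.9%/12 = 2.40833% = 0.0240833.
Each month: B ← B·(1+r) − $398.50.
Month 1: interest $207.12; balance after payment $8,408.62.
Month 2: interest $202.51; balance after payment $8,212.62.
Month 3: interest $197.79; balance after payment $8,011.91.
Month 4: interest $192.95; balance after payment $7,806.37.
Month 5: interest $188.00; balance after payment $7,595.87.
Month 6: interest $182.93; balance after payment $7,380.30.
Month 7: interest $177.74; balance after payment $7,159.54.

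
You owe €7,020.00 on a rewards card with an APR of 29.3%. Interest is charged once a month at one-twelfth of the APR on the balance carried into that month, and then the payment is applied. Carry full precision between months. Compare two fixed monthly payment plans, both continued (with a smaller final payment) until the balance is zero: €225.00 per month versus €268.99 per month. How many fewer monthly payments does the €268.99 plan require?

Monthly rate r = 29.3%/12 = 2.44167% = 0.0244167.
At €225.00/mo: n = ⌈−ln(1 − rB₀/P)/ln(1+r)⌉ = 60 payments (last €106.70); total interest = total paid − €7,020.00 = €6,361.70.
At €268.99/mo: 43 payments (last €8.69); total interest €4,286.27.
Payments saved = 60 − 43 = 17.

17 fewer payments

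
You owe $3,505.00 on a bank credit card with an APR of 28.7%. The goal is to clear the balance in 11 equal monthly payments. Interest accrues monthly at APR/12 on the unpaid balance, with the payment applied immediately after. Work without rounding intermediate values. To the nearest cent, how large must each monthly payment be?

Monthly rate r = 28.7%/12 = 2.39167% = 0.0239167.
Level-payment amortization: P = B₀·r / (1 − (1+r)^(−n)) = 3505.00·0.0239167 / (1 − 1.02392^(−11)).
Denominator 1 − (1+r)^(−11) = 0.228938062.
P = 83.8279 / 0.228938062 ≈ 366.16.

$366.16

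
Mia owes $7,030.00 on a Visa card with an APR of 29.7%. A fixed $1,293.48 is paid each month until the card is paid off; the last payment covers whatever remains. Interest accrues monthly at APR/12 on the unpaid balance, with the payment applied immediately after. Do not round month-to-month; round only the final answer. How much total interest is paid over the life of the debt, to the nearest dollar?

Monthly rate r = 29.7%/12 = 2.475% = 0.02475.
Payoff takes n = ⌈−ln(1 − rB₀/P)/ln(1+r)⌉ = ⌈5.909⌉ = 6 payments; the last is $1,176.97.
Total paid = 5·$1,293.48 + $1,176.97 = $7,644.37.
Total interest = total paid − principal = $7,644.37 − $7,030.00 = $614.37.

$614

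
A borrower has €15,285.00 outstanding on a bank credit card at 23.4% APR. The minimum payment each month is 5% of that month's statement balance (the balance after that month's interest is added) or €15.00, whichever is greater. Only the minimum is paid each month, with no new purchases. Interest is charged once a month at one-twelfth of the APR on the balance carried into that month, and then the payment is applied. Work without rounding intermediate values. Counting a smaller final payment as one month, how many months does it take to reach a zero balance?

149 months

Monthly rate r = 23.4%/12 = 1.95% = 0.0195.
While 5% of the post-interest balance exceeds €15.00, each month B ← (B·(1+r))·(1 − 0.05), i.e. B shrinks by the factor (1+r)·0.95 = 0.96852.
This holds for months 1–124. Entering month 125 the balance is €289.74; 5% of the post-interest balance is now below €15.00, so the flat €15.00 minimum applies from here.
From month 125 a fixed €15.00 at rate r clears €289.74 in 25 more payments. Total: 124 + 25 = 149 months.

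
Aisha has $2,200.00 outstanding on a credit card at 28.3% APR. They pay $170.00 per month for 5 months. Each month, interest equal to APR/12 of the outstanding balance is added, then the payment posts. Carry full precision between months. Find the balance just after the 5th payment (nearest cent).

$1,580.90

Monthly rate r = 28.3%/12 = 2.35833% = 0.0235833.
Each month: B ← B·(1+r) − $170.00.
Month 1: interest $51.88; balance after payment $2,081.88.
Month 2: interest $49.10; balance after payment $1,960.98.
Month 3: interest $46.25; balance after payment $1,837.23.
Month 4: interest $43.33; balance after payment $1,710.56.
Month 5: interest $40.34; balance after payment $1,580.90.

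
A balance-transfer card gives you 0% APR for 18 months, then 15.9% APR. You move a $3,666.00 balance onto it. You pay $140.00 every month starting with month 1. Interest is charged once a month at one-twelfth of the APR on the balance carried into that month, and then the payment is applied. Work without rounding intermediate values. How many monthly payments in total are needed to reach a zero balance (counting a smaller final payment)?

Promo months 1–18 at r₀ = 0%/12 = 0; months 19+ at r₁ = 15.9%/12 = 0.01325.
After month 18 (no interest yet): B = $3,666.00 − 18·$140.00 = $1,146.00.
Then at r₁ with $140.00/mo: n₂ = −ln(1 − r₁·B/P)/ln(1+r₁) ≈ 8.72 → 9 more payments.

27 payments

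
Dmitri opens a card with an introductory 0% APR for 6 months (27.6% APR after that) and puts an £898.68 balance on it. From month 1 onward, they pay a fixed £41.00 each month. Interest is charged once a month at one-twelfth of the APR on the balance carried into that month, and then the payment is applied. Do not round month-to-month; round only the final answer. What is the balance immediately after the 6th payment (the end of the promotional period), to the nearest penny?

Promo months 1–6 at r₀ = 0%/12 = 0; months 7+ at r₁ = 27.6%/12 = 0.023.
After month 6 (no interest yet): B = £898.68 − 6·£41.00 = £652.68.

£652.68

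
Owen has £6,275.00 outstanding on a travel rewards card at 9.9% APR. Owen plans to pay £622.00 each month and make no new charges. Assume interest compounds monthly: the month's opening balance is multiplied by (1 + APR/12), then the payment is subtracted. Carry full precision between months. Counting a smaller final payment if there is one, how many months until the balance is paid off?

Monthly rate r = 9.9%/12 = 0.825% = 0.00825.
Recurrence: B ← B·(1+r) − £622.00.
Month 1: interest £51.77; balance after payment £5,704.77.
Month 2: interest £47.06; balance after payment £5,129.83.
Closed form: n = −ln(1 − rB₀/P)/ln(1+r) = −ln(0.91677)/ln(1.00825) ≈ 10.576, so the balance reaches zero during payment 11.

11 months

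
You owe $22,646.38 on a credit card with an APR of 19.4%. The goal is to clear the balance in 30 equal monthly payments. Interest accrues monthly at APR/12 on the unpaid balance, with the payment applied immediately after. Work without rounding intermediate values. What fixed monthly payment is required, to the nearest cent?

$958.65

Monthly rate r = 19.4%/12 = 1.61667% = 0.0161667.
Level-payment amortization: P = B₀·r / (1 − (1+r)^(−n)) = 22646.38·0.0161667 / (1 − 1.01617^(−30)).
Denominator 1 − (1+r)^(−30) = 0.38191008.
P = 366.116 / 0.38191008 ≈ 958.65.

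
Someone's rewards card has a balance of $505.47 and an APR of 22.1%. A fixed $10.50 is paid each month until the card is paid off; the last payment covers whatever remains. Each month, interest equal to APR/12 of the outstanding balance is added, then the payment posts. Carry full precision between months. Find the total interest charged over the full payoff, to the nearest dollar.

$747

Monthly rate r = 22.1%/12 = 1.84167% = 0.0184167.
Payoff takes n = ⌈−ln(1 − rB₀/P)/ln(1+r)⌉ = ⌈119.274⌉ = 120 payments; the last is $2.89.
Total paid = 119·$10.50 + $2.89 = $1,252.39.
Total interest = total paid − principal = $1,252.39 − $505.47 = $746.92.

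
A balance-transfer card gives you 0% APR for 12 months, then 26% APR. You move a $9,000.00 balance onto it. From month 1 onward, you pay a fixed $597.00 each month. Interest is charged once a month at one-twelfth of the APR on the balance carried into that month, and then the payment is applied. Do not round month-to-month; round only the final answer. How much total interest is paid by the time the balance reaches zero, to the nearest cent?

Promo months 1–12 at r₀ = 0%/12 = 0; months 13+ at r₁ = 26%/12 = 0.0216667.
After month 12 (no interest yet): B = $9,000.00 − 12·$597.00 = $1,836.00.
Then at r₁ with $597.00/mo: n₂ = −ln(1 − r₁·B/P)/ln(1+r₁) ≈ 3.22 → 4 more payments.
Total paid = 15·$597.00 + $130.63 = $9,085.63; interest = $9,085.63 − $9,000.00 = $85.63.

$85.63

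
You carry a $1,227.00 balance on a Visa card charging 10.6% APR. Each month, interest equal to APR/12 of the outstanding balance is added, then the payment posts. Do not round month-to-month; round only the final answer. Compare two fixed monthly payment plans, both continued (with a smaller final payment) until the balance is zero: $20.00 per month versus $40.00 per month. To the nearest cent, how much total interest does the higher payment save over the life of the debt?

Monthly rate r = 10.6%/12 = 0.883333% = 0.00883333.
At $20.00/mo: n = ⌈−ln(1 − rB₀/P)/ln(1+r)⌉ = 89 payments (last $15.48); total interest = total paid − $1,227.00 = $548.48.
At $40.00/mo: 36 payments (last $37.40); total interest $210.40.
Interest saved = $548.48 − $210.40 = $338.08.

$338.08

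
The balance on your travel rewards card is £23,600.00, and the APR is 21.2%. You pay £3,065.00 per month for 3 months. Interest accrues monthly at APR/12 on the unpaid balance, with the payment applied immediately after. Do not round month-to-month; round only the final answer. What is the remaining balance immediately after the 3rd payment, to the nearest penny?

£15,514.63

Monthly rate r = 21.2%/12 = 1.76667% = 0.0176667.
Each month: B ← B·(1+r) − £3,065.00.
Month 1: interest £416.93; balance after payment £20,951.93.
Month 2: interest £370.15; balance after payment £18,257.08.
Month 3: interest £322.54; balance after payment £15,514.63.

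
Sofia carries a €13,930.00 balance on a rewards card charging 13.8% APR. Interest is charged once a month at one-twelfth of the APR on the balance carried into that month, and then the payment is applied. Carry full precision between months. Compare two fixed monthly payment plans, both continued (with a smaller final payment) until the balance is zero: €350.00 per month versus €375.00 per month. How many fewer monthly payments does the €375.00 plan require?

5 fewer payments

Monthly rate r = 13.8%/12 = 1.15% = 0.0115.
At €350.00/mo: n = ⌈−ln(1 − rB₀/P)/ln(1+r)⌉ = 54 payments (last €181.52); total interest = total paid − €13,930.00 = €4,801.52.
At €375.00/mo: 49 payments (last €274.11); total interest €4,344.11.
Payments saved = 54 − 49 = 5.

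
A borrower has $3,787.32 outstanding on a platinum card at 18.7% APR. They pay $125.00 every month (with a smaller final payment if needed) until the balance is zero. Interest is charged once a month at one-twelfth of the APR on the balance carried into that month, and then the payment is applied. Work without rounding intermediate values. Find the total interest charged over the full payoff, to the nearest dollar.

Monthly rate r = 18.7%/12 = 1.55833% = 0.0155833.
Payoff takes n = ⌈−ln(1 − rB₀/P)/ln(1+r)⌉ = ⌈41.321⌉ = 42 payments; the last is $40.29.
Total paid = 41·$125.00 + $40.29 = $5,165.29.
Total interest = total paid − principal = $5,165.29 − $3,787.32 = $1,377.97.

$1,378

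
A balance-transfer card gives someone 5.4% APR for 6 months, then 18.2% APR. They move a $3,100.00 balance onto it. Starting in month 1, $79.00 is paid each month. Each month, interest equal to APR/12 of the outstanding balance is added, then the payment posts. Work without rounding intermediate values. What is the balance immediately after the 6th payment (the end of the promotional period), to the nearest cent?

$2,705.28

Promo months 1–6 at r₀ = 5.4%/12 = 0.0045; months 7+ at r₁ = 18.2%/12 = 0.0151667.
After month 6: iterate B ← B·(1+r₀) − $79.00 for 6 months → $2,705.28.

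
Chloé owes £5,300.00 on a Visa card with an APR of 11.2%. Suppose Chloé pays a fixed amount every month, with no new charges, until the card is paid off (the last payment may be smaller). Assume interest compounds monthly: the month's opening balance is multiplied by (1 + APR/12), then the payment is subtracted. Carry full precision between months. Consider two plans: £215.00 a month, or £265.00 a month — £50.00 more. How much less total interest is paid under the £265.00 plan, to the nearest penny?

£157.30

Monthly rate r = 11.2%/12 = 0.933333% = 0.00933333.
At £215.00/mo: n = ⌈−ln(1 − rB₀/P)/ln(1+r)⌉ = 29 payments (last £31.23); total interest = total paid − £5,300.00 = £751.23.
At £265.00/mo: 23 payments (last £63.93); total interest £593.93.
Interest saved = £751.23 − £593.93 = £157.30.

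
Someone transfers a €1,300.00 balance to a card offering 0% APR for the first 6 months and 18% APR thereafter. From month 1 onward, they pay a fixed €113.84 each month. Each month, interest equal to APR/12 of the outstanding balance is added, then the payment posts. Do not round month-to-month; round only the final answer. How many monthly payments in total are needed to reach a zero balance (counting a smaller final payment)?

Promo months 1–6 at r₀ = 0%/12 = 0; months 7+ at r₁ = 18%/12 = 0.015.
After month 6 (no interest yet): B = €1,300.00 − 6·€113.84 = €616.96.
Then at r₁ with €113.84/mo: n₂ = −ln(1 − r₁·B/P)/ln(1+r₁) ≈ 5.69 → 6 more payments.

12 months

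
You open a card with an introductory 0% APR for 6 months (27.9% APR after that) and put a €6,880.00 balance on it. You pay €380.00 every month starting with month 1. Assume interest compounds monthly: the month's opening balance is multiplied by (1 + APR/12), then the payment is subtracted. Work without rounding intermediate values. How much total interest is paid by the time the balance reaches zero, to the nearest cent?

€865.57

Promo months 1–6 at r₀ = 0%/12 = 0; months 7+ at r₁ = 27.9%/12 = 0.02325.
After month 6 (no interest yet): B = €6,880.00 − 6·€380.00 = €4,600.00.
Then at r₁ with €380.00/mo: n₂ = −ln(1 − r₁·B/P)/ln(1+r₁) ≈ 14.38 → 15 more payments.
Total paid = 20·€380.00 + €145.57 = €7,745.57; interest = €7,745.57 − €6,880.00 = €865.57.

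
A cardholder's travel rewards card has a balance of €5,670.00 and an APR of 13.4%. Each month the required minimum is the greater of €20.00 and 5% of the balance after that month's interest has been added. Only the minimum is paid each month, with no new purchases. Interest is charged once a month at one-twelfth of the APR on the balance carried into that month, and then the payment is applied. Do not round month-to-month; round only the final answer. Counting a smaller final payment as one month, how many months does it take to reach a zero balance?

Monthly rate r = 13.4%/12 = 1.11667% = 0.0111667.
While 5% of the post-interest balance exceeds €20.00, each month B ← (B·(1+r))·(1 − 0.05), i.e. B shrinks by the factor (1+r)·0.95 = 0.96061.
This holds for months 1–67. Entering month 68 the balance is €383.87; 5% of the post-interest balance is now below €20.00, so the flat €20.00 minimum applies from here.
From month 68 a fixed €20.00 at rate r clears €383.87 in 22 more payments. Total: 67 + 22 = 89 months.

89 months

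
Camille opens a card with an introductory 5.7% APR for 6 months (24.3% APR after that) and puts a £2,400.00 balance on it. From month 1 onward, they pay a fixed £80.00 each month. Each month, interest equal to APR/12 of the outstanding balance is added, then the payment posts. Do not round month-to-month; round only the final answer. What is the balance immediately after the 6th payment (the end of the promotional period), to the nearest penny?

Promo months 1–6 at r₀ = 5.7%/12 = 0.00475; months 7+ at r₁ = 24.3%/12 = 0.02025.
After month 6: iterate B ← B·(1+r₀) − £80.00 for 6 months → £1,983.48.

£1,983.48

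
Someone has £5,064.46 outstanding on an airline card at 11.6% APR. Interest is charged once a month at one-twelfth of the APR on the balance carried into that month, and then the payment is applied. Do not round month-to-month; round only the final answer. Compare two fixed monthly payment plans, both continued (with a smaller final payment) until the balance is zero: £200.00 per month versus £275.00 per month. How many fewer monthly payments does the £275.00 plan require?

9 fewer payments

Monthly rate r = 11.6%/12 = 0.966667% = 0.00966667.
At £200.00/mo: n = ⌈−ln(1 − rB₀/P)/ln(1+r)⌉ = 30 payments (last £36.78); total interest = total paid − £5,064.46 = £772.32.
At £275.00/mo: 21 payments (last £104.32); total interest £539.86.
Payments saved = 30 − 21 = 9.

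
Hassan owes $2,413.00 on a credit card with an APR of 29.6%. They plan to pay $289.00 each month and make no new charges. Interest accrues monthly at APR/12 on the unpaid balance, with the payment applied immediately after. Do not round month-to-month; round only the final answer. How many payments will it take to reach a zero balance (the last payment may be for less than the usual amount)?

10 months

Monthly rate r = 29.6%/12 = 2.46667% = 0.0246667.
Recurrence: B ← B·(1+r) − $289.00.
Month 1: interest $59.52; balance after payment $2,183.52.
Month 2: interest $53.86; balance after payment $1,948.38.
Closed form: n = −ln(1 − rB₀/P)/ln(1+r) = −ln(0.79405)/ln(1.02467) ≈ 9.464, so the balance reaches zero during payment 10.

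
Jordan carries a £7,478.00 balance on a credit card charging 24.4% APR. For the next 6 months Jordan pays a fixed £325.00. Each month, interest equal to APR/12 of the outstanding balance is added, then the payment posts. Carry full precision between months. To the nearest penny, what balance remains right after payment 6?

Monthly rate r = 24.4%/12 = 2.03333% = 0.0203333.
Each month: B ← B·(1+r) − £325.00.
Month 1: interest £152.05; balance after payment £7,305.05.
Month 2: interest £148.54; balance after payment £7,128.59.
Month 3: interest £144.95; balance after payment £6,948.54.
Month 4: interest £141.29; balance after payment £6,764.82.
Month 5: interest £137.55; balance after payment £6,577.38.
Month 6: interest £133.74; balance after payment £6,386.11.

£6,386.11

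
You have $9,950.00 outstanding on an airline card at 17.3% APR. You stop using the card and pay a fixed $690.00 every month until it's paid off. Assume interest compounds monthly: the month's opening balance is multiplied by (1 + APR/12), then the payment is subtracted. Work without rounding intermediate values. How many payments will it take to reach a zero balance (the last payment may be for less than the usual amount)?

17 months

Monthly rate r = 17.3%/12 = 1.44167% = 0.0144167.
Recurrence: B ← B·(1+r) − $690.00.
Month 1: interest $143.45; balance after payment $9,403.45.
Month 2: interest $135.57; balance after payment $8,849.01.
Closed form: n = −ln(1 − rB₀/P)/ln(1+r) = −ln(0.79211)/ln(1.01442) ≈ 16.282, so the balance reaches zero during payment 17.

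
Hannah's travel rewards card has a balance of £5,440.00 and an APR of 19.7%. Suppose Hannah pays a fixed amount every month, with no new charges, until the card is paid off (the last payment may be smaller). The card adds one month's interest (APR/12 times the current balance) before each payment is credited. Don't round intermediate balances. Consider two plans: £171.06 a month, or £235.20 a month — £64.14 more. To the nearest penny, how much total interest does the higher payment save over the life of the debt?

£857.99

Monthly rate r = 19.7%/12 = 1.64167% = 0.0164167.
At £171.06/mo: n = ⌈−ln(1 − rB₀/P)/ln(1+r)⌉ = 46 payments (last £58.68); total interest = total paid − £5,440.00 = £2,316.38.
At £235.20/mo: 30 payments (last £77.59); total interest £1,458.39.
Interest saved = £2,316.38 − £1,458.39 = £857.99.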